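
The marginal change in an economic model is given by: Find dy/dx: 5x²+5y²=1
Differentiate: 10x + 10y·(dy/dx)=0
dy/dx=-10x/(10y)=-1·(x/y)

Answer: dy/dx=-1·(x/y)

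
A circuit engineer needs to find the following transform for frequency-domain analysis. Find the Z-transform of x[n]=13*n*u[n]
Z{n * u[n]} = z/(z-1)^2
By linearity: Z{13 * n * u[n]} = 13z/(z-1)^2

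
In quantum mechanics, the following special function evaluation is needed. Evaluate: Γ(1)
Γ(n) = (n-1)! for positive integers
Γ(1) = 0! = 1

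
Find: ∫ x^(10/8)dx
Power rule: ∫ x^(5/4) dx=x^(9/4)/(9/4)+C

Answer: (4/9)·x^(9/4)+C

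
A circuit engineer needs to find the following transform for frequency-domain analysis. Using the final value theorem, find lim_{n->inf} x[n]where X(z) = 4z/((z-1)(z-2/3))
Final value theorem: lim x[n] = lim_{z->1} (z-1) * X(z)
(z-1) * X(z) = 4z/(z-2/3)
As z->1: 4/(1-2/3) = 4/(1/3) = 12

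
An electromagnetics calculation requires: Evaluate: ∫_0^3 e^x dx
Antiderivative: e^x
Evaluate: (e^3-1)

Answer: e^3-1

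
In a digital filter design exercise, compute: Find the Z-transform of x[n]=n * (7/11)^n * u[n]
Using the property Z{n * a^n * u[n]}=az/(z-a)^2
With a=7/11: X(z)=(7/11)z/(z - 7/11)^2, |z| > 7/11

Answer: (7/11)z/(z - 7/11)^2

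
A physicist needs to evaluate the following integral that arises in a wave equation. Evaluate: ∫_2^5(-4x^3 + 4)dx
Step 1: Find antiderivative F(x) = -x^4+4x
Step 2: F(5) - F(2) = -605 - (-8) = -597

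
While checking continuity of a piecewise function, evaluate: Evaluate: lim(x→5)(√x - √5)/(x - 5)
Multiply by conjugate (√x+√5)/(√x+√5):
=(x - 5)/((x - 5)(√x+√5))=1/(√x+√5)
As x → 5: 1/(2√5)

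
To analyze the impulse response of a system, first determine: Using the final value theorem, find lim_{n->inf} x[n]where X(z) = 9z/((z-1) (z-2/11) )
Final value theorem: lim x[n]=lim_{z->1} (z-1)*X(z)
(z-1)*X(z)=9z/(z-2/11)
As z->1: 9/(1 - 2/11)=9/(9/11)=11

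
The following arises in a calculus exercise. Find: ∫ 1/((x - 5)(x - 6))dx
Partial fractions: 1/((x-5)(x-6)) = A/(x-5)+B/(x-6)
A = -1, B = 1
∫ [-1· 1/(x-5)+1· 1/(x-6)] dx
= (1)[ln|x-6| - ln|x-5|]+C

Answer: ln|(x-6)/(x-5)|+C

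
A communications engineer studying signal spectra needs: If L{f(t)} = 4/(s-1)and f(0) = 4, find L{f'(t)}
L{f'(t)}=s·F(s) - f(0)=4s/(s-1)-4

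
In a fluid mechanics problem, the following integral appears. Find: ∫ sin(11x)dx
Using substitution u=11x: ∫ sin(u) du/11=-cos(u)/11 + C

Answer: (-1/11)cos(11x) + C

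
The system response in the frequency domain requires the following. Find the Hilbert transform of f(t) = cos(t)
The Hilbert transform shifts each frequency component by -pi/2.
H{cos(wt)} = sin(wt)
With w = 1: H{cos(t)} = sin(t)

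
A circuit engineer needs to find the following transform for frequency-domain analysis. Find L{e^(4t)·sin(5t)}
First shifting: L{e^(at)f(t)}=F(s-a)
L{sin(5t)}=5/(s²+25)
Shift: 5/((s-4)²+25)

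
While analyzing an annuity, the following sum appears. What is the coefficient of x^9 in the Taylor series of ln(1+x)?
ln(1+x) = Σ (-1)^(n+1) x^n/n
Coefficient of x^9 = (-1)^10/9 = 1/9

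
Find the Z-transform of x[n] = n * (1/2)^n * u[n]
Using the property Z{n * a^n * u[n]} = az/(z-a)^2
With a = 1/2: X(z) = (1/2)z/(z - 1/2)^2, |z| > 1/2

Answer: (1/2)z/(z - 1/2)^2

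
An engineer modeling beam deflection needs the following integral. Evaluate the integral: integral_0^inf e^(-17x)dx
integral_0^inf e^(-17x) dx=[-1/17 * e^(-17x)]_0^inf
=0 - (-1/17)=1/17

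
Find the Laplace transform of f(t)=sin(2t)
L{sin(wt)}=w/(s²+w²)
L{sin(2t)}=2/(s²+4)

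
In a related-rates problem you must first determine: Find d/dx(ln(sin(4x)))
Chain rule: d/dx[ln(u)] = u'/u where u = sin(4x)
u' = 4cos(4x)

Answer: (4cos(4x))/(sin(4x))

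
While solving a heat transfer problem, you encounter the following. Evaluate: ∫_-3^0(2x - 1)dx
Step 1: Find antiderivative F(x) = x^2 - x
Step 2: F(0) - F(-3) = 0 - (12) = -12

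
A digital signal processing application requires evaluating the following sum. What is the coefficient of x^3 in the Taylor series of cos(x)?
cos(x) has only even powers. Coefficient of x^3=0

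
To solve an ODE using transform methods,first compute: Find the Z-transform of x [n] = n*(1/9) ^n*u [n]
Using the property Z{n*a^n*u[n]} = az/(z-a)^2
With a = 1/9: X(z) = (1/9)z/(z - 1/9)^2, |z| > 1/9

Answer: (1/9)z/(z - 1/9)^2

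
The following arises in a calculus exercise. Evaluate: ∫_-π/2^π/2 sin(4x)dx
Antiderivative: -cos(4x)/4
Evaluate at bounds: [-cos(4·π/2)/4] - [-cos(4·-π/2)/4]
= (-(1) + (1))/4 = 0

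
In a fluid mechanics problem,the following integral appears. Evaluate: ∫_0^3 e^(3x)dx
Antiderivative: (1/3)e^(3x)
Evaluate: (1/3)(e^9 - 1)

Answer: (e^9 - 1)/3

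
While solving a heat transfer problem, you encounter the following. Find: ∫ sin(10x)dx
Using substitution u=10x: ∫ sin(u) du/10=-cos(u)/10 + C

Answer: (-1/10)cos(10x) + C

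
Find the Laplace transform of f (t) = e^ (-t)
L{e^(at)} = 1/(s-a)
L{e^(-t)} = 1/(s + 1)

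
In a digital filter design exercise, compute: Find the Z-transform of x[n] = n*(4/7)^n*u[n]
Using the property Z{n * a^n * u[n]}=az/(z-a)^2
With a=4/7: X(z)=(4/7)z/(z - 4/7)^2, |z| > 4/7

Answer: (4/7)z/(z - 4/7)^2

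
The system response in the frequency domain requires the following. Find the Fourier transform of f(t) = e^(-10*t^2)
The Fourier transform of a Gaussian e^(-a * t^2) is sqrt(pi/a) * e^(-omega^2/(4a)).
With a=10: F(omega)=sqrt(pi/10) * e^(-omega^2/40)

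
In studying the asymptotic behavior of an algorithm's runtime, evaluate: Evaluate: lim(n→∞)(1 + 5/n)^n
This is the definition of e^5: lim(1+5/n)^n=e^5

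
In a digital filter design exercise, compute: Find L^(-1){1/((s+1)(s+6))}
Partial fractions: 1/((s + 1)(s + 6)) = A/(s + 1) + B/(s + 6)
Cover-up: A = 1/(s + 6)|_{s = -1} = 1/5; B = 1/(s + 1)|_{s = -6} = -1/5
L^(-1) = (1/5)e^(-t) - (1/5)e^(-6t)

Answer: (1/5)(e^(-t) - e^(-6t))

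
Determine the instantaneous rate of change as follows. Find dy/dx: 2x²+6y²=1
Differentiate: 4x+12y·(dy/dx) = 0
dy/dx = -4x/(12y) = -(1/3)·(x/y)

Answer: dy/dx = -(1/3)·(x/y)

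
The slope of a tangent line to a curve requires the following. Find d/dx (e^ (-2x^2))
Chain rule: d/dx[e^u] = e^u · u' where u = -2x^2
u' = -4x

Answer: -4x·e^(-2x^2)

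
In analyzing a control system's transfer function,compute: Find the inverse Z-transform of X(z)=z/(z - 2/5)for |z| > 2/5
Standard pair: z/(z-a) <-> a^n*u[n] for causal signals
With a = 2/5: x[n] = (2/5)^n*u[n]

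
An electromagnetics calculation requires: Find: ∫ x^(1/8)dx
Power rule: ∫ x^(1/8) dx=x^(9/8)/(9/8) + C

Answer: (8/9)·x^(9/8) + C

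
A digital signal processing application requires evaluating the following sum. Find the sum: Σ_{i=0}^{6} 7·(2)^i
Geometric series: S = a(1 - r^n)/(1 - r)
a = 7, r = 2, n = 7
S = 7(1-128)/-1 = 889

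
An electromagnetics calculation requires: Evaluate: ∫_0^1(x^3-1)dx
Step 1: Find antiderivative F(x)=(1/4)x^4 - x
Step 2: F(1) - F(0)=-3/4 - (0)=-3/4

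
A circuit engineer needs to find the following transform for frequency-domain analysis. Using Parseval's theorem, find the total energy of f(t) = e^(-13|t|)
Parseval's theorem: E=integral |f(t)|^2 dt=(1/2pi) integral |F(omega)|^2 domega
E=integral_{-inf}^{inf} e^(-26|t|) dt=2 * integral_0^inf e^(-26t) dt=2/(2 * 13)=1/13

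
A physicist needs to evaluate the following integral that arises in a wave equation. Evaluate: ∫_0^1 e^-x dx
Antiderivative: -e^-x
Evaluate: -(e^-1 - 1)

Answer: (e^-1 - 1)/(-1)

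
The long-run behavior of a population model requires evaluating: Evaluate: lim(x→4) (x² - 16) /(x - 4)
Factor: (x² - 16)=(x-4)(x+4)
Cancel (x-4): lim(x→4) (x+4)=8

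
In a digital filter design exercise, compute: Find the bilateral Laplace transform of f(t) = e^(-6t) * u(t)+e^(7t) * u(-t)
For e^(-6t)*u(t): L = 1/(s+6), Re(s) > -6
For e^(7t)*u(-t): L = -1/(s-7), Re(s) < 7
Combined: F(s) = 1/(s+6)-1/(s-7), -6 < Re(s) < 7

Answer: 1/(s+6)-1/(s-7), ROC: -6 < Re(s) < 7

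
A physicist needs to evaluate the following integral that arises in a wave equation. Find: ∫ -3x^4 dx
Using power rule: ∫ -3x^4 dx = -3/5 x^5 + C = (-3/5)x^5 + C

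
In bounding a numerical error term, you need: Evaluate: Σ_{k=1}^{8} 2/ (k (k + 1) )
Partial fractions: 2/(k(k + 1))=2/k - 2/(k + 1)
Telescoping sum: 2(1 - 1/9)=2·8/9

Answer: 16/9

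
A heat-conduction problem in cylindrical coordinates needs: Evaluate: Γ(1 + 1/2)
Γ(n + 1/2) = (2n)!√π/(4^n·n!)
= 2√π/(4·1) = (1/2)·√π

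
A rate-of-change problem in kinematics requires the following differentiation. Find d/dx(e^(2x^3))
Chain rule: d/dx[e^u] = e^u · u' where u = 2x^3
u' = 6x^2

Answer: 6x^2·e^(2x^3)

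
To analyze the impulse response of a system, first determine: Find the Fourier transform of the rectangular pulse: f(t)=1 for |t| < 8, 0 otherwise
F(omega) = integral from -8 to 8 of e^(-j * omega * t) dt
= 2 * sin(8 * omega)/omega = 16 * sinc(8 * omega/pi)

Answer: 2 * sin(8 * omega)/omega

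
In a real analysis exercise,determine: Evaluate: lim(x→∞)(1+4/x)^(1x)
Rewrite as [(1+4/x)^x]^1.
lim(1+4/x)^x=e^4, so limit=(e^4)^1=e^4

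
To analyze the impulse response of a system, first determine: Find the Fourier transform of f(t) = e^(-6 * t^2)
The Fourier transform of a Gaussian e^(-a * t^2) is sqrt(pi/a) * e^(-omega^2/(4a)).
With a = 6: F(omega) = sqrt(pi/6) * e^(-omega^2/24)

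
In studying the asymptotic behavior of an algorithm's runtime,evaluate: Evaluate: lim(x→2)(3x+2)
Polynomial is continuous, so substitute x=2:
3·2 + 2=8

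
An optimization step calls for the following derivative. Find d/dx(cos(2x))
Chain rule: d/dx[cos(u)] = -sin(u)·u' where u = 2x
u' = 2

Answer: -2·sin(2x)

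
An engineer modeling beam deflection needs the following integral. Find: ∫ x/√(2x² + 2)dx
Let u=2x²+2, du=4x dx
∫ (1/4)·u^(-1/2) du=√u/2+C

Answer: √(2x²+2)/2+C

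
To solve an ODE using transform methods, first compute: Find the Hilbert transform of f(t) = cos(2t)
The Hilbert transform shifts each frequency component by -pi/2.
H{cos(wt)} = sin(wt)
With w = 2: H{cos(2t)} = sin(2t)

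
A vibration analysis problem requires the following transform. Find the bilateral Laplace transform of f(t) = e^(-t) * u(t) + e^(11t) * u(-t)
For e^(-t)*u(t): L=1/(s + 1), Re(s) > -1
For e^(11t)*u(-t): L=-1/(s-11), Re(s) < 11
Combined: F(s)=1/(s + 1) - 1/(s-11), -1 < Re(s) < 11

Answer: 1/(s + 1) - 1/(s-11), ROC: -1 < Re(s) < 11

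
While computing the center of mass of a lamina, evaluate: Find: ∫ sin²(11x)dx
Using identity sin²(u)=(1 - cos(2u))/2:
∫ (1 - cos(22x))/2 dx=x/2 - sin(22x)/44 + C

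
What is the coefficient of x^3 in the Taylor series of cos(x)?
cos(x) has only even powers. Coefficient of x^3=0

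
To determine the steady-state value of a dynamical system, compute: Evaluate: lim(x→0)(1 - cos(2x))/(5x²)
Using 1-cos(u) ≈ u²/2 for small u:
(1-cos(2x)) ≈ (2x)²/2 = 4x²/2
So limit = 4/(2·5) = 2/5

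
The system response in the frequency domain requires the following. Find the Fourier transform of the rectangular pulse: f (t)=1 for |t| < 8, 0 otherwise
F(omega) = integral from -8 to 8 of e^(-j*omega*t) dt
= 2*sin(8*omega)/omega = 16*sinc(8*omega/pi)

Answer: 2*sin(8*omega)/omega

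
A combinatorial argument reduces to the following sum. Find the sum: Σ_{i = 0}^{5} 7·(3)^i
Geometric series: S=a(1 - r^n)/(1 - r)
a=7, r=3, n=6
S=7(1-729)/-2=2548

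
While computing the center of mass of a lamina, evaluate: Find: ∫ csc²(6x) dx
Since d/dx[-cot(6x)]=6csc²(6x), integral=-cot(6x)/6 + C

Answer: (-1/6)cot(6x) + C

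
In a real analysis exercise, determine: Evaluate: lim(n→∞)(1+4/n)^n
This is the definition of e^4: lim(1 + 4/n)^n=e^4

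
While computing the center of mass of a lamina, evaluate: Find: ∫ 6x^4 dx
Using power rule: ∫ 6x^4 dx=6/5 x^5+C=(6/5)x^5+C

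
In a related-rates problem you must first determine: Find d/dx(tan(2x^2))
Chain rule: d/dx[tan(u)]=sec²(u)·u' where u=2x^2
u'=4x

Answer: 4x·sec²(2x^2)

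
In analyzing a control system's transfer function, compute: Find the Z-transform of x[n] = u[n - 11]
Using the time-shift property: Z{u[n-11]} = z^(-11) * z/(z-1)
= z^(-10)/(z-1)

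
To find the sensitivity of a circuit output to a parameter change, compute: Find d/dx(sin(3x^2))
Chain rule: d/dx[sin(u)]=cos(u)·u' where u=3x^2
u'=6x

Answer: 6x·cos(3x^2)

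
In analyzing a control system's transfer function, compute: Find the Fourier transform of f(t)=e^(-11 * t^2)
The Fourier transform of a Gaussian e^(-a * t^2) is sqrt(pi/a) * e^(-omega^2/(4a)).
With a = 11: F(omega) = sqrt(pi/11) * e^(-omega^2/44)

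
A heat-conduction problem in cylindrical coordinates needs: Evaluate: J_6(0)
J_n(0)=0 for all n > 0 (Bessel function of first kind)
J_6(0)=0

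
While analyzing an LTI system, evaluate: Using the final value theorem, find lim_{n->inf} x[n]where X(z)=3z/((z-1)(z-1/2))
Final value theorem: lim x[n] = lim_{z->1} (z-1) * X(z)
(z-1) * X(z) = 3z/(z-1/2)
As z->1: 3/(1-1/2) = 3/(1/2) = 6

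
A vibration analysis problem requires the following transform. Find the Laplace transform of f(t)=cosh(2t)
L{cosh(at)} = s/(s²-a²)
L{cosh(2t)} = s/(s²-4)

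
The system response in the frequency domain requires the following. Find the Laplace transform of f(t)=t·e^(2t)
L{t·e^(at)} = 1/(s-a)²
L{t·e^(2t)} = 1/(s-2)²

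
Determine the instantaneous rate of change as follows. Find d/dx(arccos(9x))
d/dx[arccos(u)] = -u'/√(1-u²), u = 9x, u' = 9

Answer: -9/√(1 - 81x²)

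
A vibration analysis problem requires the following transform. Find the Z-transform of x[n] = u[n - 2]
Using the time-shift property: Z{u[n-2]}=z^(-2) * z/(z-1)
=z^(-1)/(z-1)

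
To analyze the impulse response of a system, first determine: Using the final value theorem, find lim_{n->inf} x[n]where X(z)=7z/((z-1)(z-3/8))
Final value theorem: lim x[n]=lim_{z->1} (z-1)*X(z)
(z-1)*X(z)=7z/(z-3/8)
As z->1: 7/(1 - 3/8)=7/(5/8)=56/5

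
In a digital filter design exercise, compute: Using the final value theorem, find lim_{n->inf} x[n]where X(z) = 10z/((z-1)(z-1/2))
Final value theorem: lim x[n]=lim_{z->1} (z-1)*X(z)
(z-1)*X(z)=10z/(z-1/2)
As z->1: 10/(1-1/2)=10/(1/2)=20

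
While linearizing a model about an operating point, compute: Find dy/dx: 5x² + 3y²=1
Differentiate: 10x + 6y·(dy/dx) = 0
dy/dx = -10x/(6y) = -(5/3)·(x/y)

Answer: dy/dx = -(5/3)·(x/y)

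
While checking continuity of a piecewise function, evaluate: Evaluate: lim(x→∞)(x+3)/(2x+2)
Divide numerator and denominator by x:
lim (1 + 3/x)/(2 + 2/x) = 1/2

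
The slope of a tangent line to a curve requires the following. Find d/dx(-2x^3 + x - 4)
Power rule: d/dx(ax^n) = n·a·x^(n-1)
Term by term: -6·x^2+1

Answer: -6x^2+1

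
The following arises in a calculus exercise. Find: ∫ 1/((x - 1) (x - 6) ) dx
Partial fractions: 1/((x-1)(x-6))=A/(x-1) + B/(x-6)
A=-1/5, B=1/5
∫ [-1/5· 1/(x-1) + 1/5· 1/(x-6)] dx
=(1/5)[ln|x-6| - ln|x-1|] + C

Answer: (1/5)·ln|(x-6)/(x-1)| + C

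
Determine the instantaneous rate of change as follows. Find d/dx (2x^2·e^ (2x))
Product rule: (fg)' = f'g+fg'
f = 2x^2, f' = 4x
g = e^(2x), g' = 2·e^(2x)

Answer: 4x·e^(2x)+4x^2·e^(2x)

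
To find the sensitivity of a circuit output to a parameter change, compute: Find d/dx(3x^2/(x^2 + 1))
Quotient rule: (f/g)'=(f'g - fg')/g²
f=3x^2, f'=6x
g=x^2 + 1, g'=2x

Answer: (6x·(x^2 + 1) - 6x^3)/(x^2 + 1)²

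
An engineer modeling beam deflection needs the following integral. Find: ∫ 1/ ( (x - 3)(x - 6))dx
Partial fractions: 1/((x-3)(x-6))=A/(x-3) + B/(x-6)
A=-1/3, B=1/3
∫ [-1/3· 1/(x-3) + 1/3· 1/(x-6)] dx
=(1/3)[ln|x-6| - ln|x-3|] + C

Answer: (1/3)·ln|(x-6)/(x-3)| + C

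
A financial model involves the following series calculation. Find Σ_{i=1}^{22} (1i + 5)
=1·Σ i + 5·22=1·253 + 110=363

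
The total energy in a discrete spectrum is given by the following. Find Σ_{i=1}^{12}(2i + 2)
=2·Σ i+2·12=2·78+24=180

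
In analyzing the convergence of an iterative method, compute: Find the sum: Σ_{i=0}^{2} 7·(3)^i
Geometric series: S=a(1 - r^n)/(1 - r)
a=7, r=3, n=3
S=7(1-27)/-2=91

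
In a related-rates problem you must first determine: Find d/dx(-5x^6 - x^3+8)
Power rule: d/dx(ax^n) = n·a·x^(n-1)
Term by term: -30·x^5 - 3·x^2

Answer: -30x^5 - 3x^2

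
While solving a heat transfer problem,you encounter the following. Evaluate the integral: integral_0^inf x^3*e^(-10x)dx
This is a Gamma integral. Substitute u = 10x (du = 10 dx):
integral_0^inf x^3 * e^(-10x) dx = (1/10^4) integral_0^inf u^3 * e^(-u) du
= Gamma(4)/10^4 = 3!/10^4 = 6/10000

Answer: 3/5000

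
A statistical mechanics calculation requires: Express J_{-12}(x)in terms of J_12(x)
For integer n: J_{-n}(x) = (-1)^n J_n(x)
With n = 12: J_{-12}(x) = (-1)^12 J_12(x) = J_12(x)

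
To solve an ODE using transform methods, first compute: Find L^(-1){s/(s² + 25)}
L^(-1){s/(s² + w²)}=cos(wt)
Here w=5

Answer: cos(5t)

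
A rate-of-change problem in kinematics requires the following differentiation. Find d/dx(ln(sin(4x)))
Chain rule: d/dx[ln(u)] = u'/u where u = sin(4x)
u' = 4cos(4x)

Answer: (4cos(4x))/(sin(4x))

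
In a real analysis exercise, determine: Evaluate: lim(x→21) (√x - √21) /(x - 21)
Multiply by conjugate (√x+√21)/(√x+√21):
=(x - 21)/((x - 21)(√x+√21))=1/(√x+√21)
As x → 21: 1/(2√21)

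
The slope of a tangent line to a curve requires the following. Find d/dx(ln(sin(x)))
Chain rule: d/dx[ln(u)]=u'/u where u=sin(x)
u'=cos(x)

Answer: (cos(x))/(sin(x))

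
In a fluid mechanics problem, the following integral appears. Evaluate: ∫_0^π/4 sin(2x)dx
Antiderivative: -cos(2x)/2
Evaluate at bounds: [-cos(2·π/4)/2] - [-cos(2·0)/2]
=(-(0)+(1))/2=1/2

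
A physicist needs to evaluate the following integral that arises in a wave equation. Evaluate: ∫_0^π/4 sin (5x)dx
Antiderivative: -cos(5x)/5
Evaluate at bounds: [-cos(5·π/4)/5] - [-cos(5·0)/5]
= (-(-√2/2) + (1))/5 = 1/5 + √2/10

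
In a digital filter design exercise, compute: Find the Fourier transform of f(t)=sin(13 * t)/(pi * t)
sin(W * t)/(pi * t)=(W/pi) * sinc(W * t/pi) is the impulse response of the ideal low-pass filter with cutoff W (here W=13).
Its Fourier transform is a rectangular function:
F(omega)=1 for |omega| < 13, 0 otherwise

Answer: rect(omega/26) [i.e., 1 for |omega| < 13, 0 otherwise]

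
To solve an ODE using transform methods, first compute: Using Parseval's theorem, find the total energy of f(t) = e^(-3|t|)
Parseval's theorem: E=integral |f(t)|^2 dt=(1/2pi) integral |F(omega)|^2 domega
E=integral_{-inf}^{inf} e^(-6|t|) dt=2*integral_0^inf e^(-6t) dt=2/(2*3)=1/3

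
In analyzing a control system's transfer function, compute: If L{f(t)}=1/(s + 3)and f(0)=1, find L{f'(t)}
L{f'(t)}=s·F(s) - f(0)=s/(s+3)-1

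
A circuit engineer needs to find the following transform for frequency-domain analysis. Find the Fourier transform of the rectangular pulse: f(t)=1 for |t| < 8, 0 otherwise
F(omega) = integral from -8 to 8 of e^(-j*omega*t) dt
= 2*sin(8*omega)/omega = 16*sinc(8*omega/pi)

Answer: 2*sin(8*omega)/omega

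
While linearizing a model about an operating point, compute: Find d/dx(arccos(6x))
d/dx[arccos(u)] = -u'/√(1-u²), u = 6x, u' = 6

Answer: -6/√(1-36x²)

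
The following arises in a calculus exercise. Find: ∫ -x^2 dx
Using power rule: ∫ -x^2 dx = -1/3 x^3 + C = (-1/3)x^3 + C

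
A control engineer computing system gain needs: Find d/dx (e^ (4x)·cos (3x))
Product rule: (fg)'=f'g+fg'
f=e^(4x), f'=4·e^(4x)
g=cos(3x), g'=-3·sin(3x)

Answer: 4·e^(4x)·cos(3x)-3·e^(4x)·sin(3x)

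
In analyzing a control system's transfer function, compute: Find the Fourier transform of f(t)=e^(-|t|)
Using the standard pair: F{e^(-a|t|)}=2a/(a^2 + omega^2)
With a=1: F(omega)=2/(1 + omega^2)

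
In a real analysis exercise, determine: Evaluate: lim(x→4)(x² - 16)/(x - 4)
Factor: (x² - 16) = (x-4)(x+4)
Cancel (x-4): lim(x→4) (x+4) = 8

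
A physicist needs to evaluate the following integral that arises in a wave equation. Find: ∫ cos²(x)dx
Using identity cos²(u) = (1 + cos(2u))/2:
∫ (1 + cos(2x))/2 dx = x/2 + sin(2x)/4 + C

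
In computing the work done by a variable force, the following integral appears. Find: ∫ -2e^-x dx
Since d/dx[e^-x] = - e^-x, we get 2e^-x + C

Answer: 2e^-x + C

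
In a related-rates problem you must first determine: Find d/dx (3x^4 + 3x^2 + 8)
Power rule: d/dx(ax^n) = n·a·x^(n-1)
Term by term: 12·x^3+6·x

Answer: 12x^3+6x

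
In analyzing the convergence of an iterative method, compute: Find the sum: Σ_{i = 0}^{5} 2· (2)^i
Geometric series: S=a(1 - r^n)/(1 - r)
a=2, r=2, n=6
S=2(1 - 64)/-1=126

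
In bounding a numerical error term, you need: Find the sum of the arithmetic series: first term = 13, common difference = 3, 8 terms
Last term: a_n=13 + (8 - 1)·3=34
Sum=n(a_1 + a_n)/2=8(13 + 34)/2=188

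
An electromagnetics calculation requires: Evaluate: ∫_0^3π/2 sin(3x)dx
Antiderivative: -cos(3x)/3
Evaluate at bounds: [-cos(3·3π/2)/3] - [-cos(3·0)/3]
=(-(0) + (1))/3=1/3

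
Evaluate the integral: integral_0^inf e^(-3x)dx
integral_0^inf e^(-3x) dx = [-1/3*e^(-3x)]_0^inf
= 0 - (-1/3) = 1/3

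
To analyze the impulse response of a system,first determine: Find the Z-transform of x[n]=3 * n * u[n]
Z{n * u[n]}=z/(z-1)^2
By linearity: Z{3 * n * u[n]}=3z/(z-1)^2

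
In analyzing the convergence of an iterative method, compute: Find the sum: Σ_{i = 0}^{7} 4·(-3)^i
Geometric series: S = a(1 - r^n)/(1 - r)
a = 4, r = -3, n = 8
S = 4(1-6561)/4 = -6560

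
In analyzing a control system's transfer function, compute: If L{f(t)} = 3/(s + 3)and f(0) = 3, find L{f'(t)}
L{f'(t)} = s·F(s) - f(0) = 3s/(s+3)-3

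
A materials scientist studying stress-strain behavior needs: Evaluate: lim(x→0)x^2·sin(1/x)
Squeeze theorem: -|x^2| ≤ x^2·sin(1/x) ≤ |x^2|
Since x^2 → 0 as x → 0, by squeeze theorem the limit is 0

Answer: 0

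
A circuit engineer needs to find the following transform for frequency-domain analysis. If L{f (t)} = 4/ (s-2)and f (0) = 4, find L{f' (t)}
L{f'(t)} = s·F(s) - f(0) = 4s/(s-2)-4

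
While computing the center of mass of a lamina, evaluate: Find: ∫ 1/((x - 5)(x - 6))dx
Partial fractions: 1/((x-5)(x-6))=A/(x-5) + B/(x-6)
A=-1, B=1
∫ [-1· 1/(x-5) + 1· 1/(x-6)] dx
=(1)[ln|x-6| - ln|x-5|] + C

Answer: ln|(x-6)/(x-5)| + C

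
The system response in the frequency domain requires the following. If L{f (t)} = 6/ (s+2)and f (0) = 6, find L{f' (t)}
L{f'(t)} = s·F(s) - f(0) = 6s/(s+2)-6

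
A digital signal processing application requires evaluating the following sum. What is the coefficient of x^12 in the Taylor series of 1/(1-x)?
1/(1-x)=Σ x^n for |x|<1
All coefficients are 1

Answer: 1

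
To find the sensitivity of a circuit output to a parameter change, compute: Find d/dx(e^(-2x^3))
Chain rule: d/dx[e^u]=e^u · u' where u=-2x^3
u'=-6x^2

Answer: -6x^2·e^(-2x^3)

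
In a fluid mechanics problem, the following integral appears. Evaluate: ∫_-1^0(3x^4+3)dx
Step 1: Find antiderivative F(x)=(3/5)x^5 + 3x
Step 2: F(0) - F(-1)=0 - (-18/5)=18/5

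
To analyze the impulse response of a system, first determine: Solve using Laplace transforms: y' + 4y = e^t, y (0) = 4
Take L: sY - 4+4Y = 1/(s-1)
Y(s+4) = 1/(s-1)+4
Y = 1/((s-1)(s+4))+4/(s+4)
Partial fractions: 1/((s-1)(s+4)) = (1/5)/(s-1) - (1/5)/(s+4)
So Y = (1/5)/(s-1)+(19/5)/(s+4)
Inverse Laplace transform (L^(-1){1/(s-1)} = e^t, L^(-1){1/(s+4)} = e^(-4t)):

Answer: y(t) = (1/5)·e^t+(19/5)·e^(-4t)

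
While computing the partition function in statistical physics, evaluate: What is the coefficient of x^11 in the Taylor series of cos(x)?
cos(x) has only even powers. Coefficient of x^11=0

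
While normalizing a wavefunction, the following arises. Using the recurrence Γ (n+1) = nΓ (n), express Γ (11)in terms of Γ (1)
Γ(11)=10Γ(10)=10·9Γ(9)=...=10!·Γ(1)=3628800·Γ(1)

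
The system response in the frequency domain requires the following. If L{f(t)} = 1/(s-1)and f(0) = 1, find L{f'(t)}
L{f'(t)} = s·F(s) - f(0) = s/(s-1) - 1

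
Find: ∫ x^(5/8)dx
Power rule: ∫ x^(5/8) dx=x^(13/8)/(13/8)+C

Answer: (8/13)·x^(13/8)+C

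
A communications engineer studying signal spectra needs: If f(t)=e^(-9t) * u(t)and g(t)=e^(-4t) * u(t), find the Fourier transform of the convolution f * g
By the convolution theorem: F{f*g}=F(omega)*G(omega)
F(omega)=1/(9 + j*omega), G(omega)=1/(4 + j*omega)
F{f*g}=1/((9 + j*omega)(4 + j*omega))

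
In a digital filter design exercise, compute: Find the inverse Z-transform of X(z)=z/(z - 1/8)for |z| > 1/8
Standard pair: z/(z-a) <-> a^n * u[n] for causal signals
With a = 1/8: x[n] = (1/8)^n * u[n]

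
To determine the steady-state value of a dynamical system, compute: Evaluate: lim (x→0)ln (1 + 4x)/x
L'Hôpital (0/0): lim 4/(1+4x) / 1=4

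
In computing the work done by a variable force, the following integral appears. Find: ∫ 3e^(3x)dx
Since d/dx[e^(3x)]=3e^(3x), we get 1 e^(3x)+C

Answer: e^(3x)+C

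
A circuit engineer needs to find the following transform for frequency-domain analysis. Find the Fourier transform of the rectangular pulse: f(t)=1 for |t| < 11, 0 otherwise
F(omega) = integral from -11 to 11 of e^(-j*omega*t) dt
= 2*sin(11*omega)/omega = 22*sinc(11*omega/pi)

Answer: 2*sin(11*omega)/omega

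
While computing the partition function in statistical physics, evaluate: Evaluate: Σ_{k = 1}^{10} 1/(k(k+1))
Partial fractions: 1/(k(k+1))=1/k - 1/(k+1)
Telescoping sum: 1(1-1/11)=1·10/11

Answer: 10/11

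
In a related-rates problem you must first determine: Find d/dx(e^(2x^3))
Chain rule: d/dx[e^u]=e^u · u' where u=2x^3
u'=6x^2

Answer: 6x^2·e^(2x^3)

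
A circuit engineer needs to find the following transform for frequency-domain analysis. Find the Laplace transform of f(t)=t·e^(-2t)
L{t·e^(at)}=1/(s-a)²
L{t·e^(-2t)}=1/(s+2)²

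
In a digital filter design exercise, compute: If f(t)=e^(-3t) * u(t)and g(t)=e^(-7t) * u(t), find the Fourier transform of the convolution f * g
By the convolution theorem: F{f * g}=F(omega) * G(omega)
F(omega)=1/(3+j * omega), G(omega)=1/(7+j * omega)
F{f * g}=1/((3+j * omega)(7+j * omega))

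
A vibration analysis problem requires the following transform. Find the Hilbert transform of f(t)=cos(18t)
The Hilbert transform shifts each frequency component by -pi/2.
H{cos(wt)}=sin(wt)
With w=18: H{cos(18t)}=sin(18t)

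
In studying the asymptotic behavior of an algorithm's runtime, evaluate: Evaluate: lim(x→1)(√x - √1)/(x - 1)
Multiply by conjugate (√x+√1)/(√x+√1):
=(x - 1)/((x - 1)(√x+√1))=1/(√x+√1)
As x → 1: 1/(2√1)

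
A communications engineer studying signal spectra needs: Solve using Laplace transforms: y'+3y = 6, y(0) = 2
Take L of both sides: sY(s) - 2 + 3Y(s)=6/s
Y(s)(s + 3)=6/s + 2
Y(s)=6/(s(s + 3)) + 2/(s + 3)
Partial fractions: 6/(s(s + 3))=2/s - 2/(s + 3)
So Y(s)=2/s
Inverse transform (L^(-1){1/s}=1, L^(-1){1/(s + 3)}=e^(-3t)):

Answer: y(t)=2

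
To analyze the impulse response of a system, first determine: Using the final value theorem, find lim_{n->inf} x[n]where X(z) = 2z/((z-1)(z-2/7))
Final value theorem: lim x[n] = lim_{z->1} (z-1)*X(z)
(z-1)*X(z) = 2z/(z-2/7)
As z->1: 2/(1-2/7) = 2/(5/7) = 14/5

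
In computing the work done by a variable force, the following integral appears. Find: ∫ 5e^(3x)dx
Since d/dx[e^(3x)]=3e^(3x), we get 5/3 e^(3x) + C

Answer: (5/3)e^(3x) + C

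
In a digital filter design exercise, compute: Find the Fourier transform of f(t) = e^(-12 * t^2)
The Fourier transform of a Gaussian e^(-a * t^2) is sqrt(pi/a) * e^(-omega^2/(4a)).
With a = 12: F(omega) = sqrt(pi/12) * e^(-omega^2/48)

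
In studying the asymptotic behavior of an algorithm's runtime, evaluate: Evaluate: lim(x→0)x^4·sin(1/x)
Squeeze theorem: -|x^4| ≤ x^4·sin(1/x) ≤ |x^4|
Since x^4 → 0 as x → 0, by squeeze theorem the limit is 0

Answer: 0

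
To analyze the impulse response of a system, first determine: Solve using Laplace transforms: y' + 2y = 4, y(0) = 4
Take L of both sides: sY(s)-4+2Y(s)=4/s
Y(s)(s+2)=4/s+4
Y(s)=4/(s(s+2))+4/(s+2)
Partial fractions: 4/(s(s+2))=2/s - 2/(s+2)
So Y(s)=2/s+2/(s+2)
Inverse transform (L^(-1){1/s}=1, L^(-1){1/(s+2)}=e^(-2t)):

Answer: y(t)=2+2·e^(-2t)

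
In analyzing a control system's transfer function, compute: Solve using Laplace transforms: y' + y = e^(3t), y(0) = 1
Take L: sY - 1 + Y=1/(s-3)
Y(s + 1)=1/(s-3) + 1
Y=1/((s-3)(s + 1)) + 1/(s + 1)
Partial fractions: 1/((s-3)(s + 1))=(1/4)/(s-3) - (1/4)/(s + 1)
So Y=(1/4)/(s-3) + (3/4)/(s + 1)
Inverse Laplace transform (L^(-1){1/(s-3)}=e^(3t), L^(-1){1/(s + 1)}=e^(-t)):

Answer: y(t)=(1/4)·e^(3t) + (3/4)·e^(-t)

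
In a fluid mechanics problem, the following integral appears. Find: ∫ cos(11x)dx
Using substitution u=11x: ∫ cos(u) du/11=sin(u)/11 + C

Answer: (1/11)sin(11x) + C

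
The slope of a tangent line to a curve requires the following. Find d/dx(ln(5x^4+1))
Chain rule: d/dx[ln(u)]=u'/u where u=5x^4 + 1
u'=20x^3

Answer: (20x^3)/(5x^4 + 1)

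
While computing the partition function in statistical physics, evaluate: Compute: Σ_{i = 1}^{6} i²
Using formula: Σ i^2=n(n + 1)(2n + 1)/6=6·7·13/6=91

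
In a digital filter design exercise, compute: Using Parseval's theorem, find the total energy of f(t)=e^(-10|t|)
Parseval's theorem: E=integral |f(t)|^2 dt=(1/2pi) integral |F(omega)|^2 domega
E=integral_{-inf}^{inf} e^(-20|t|) dt=2 * integral_0^inf e^(-20t) dt=2/(2 * 10)=1/10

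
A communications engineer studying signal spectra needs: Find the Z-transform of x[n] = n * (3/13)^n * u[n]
Using the property Z{n*a^n*u[n]} = az/(z-a)^2
With a = 3/13: X(z) = (3/13)z/(z - 3/13)^2, |z| > 3/13

Answer: (3/13)z/(z - 3/13)^2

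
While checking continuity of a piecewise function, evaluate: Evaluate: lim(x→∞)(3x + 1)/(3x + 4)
Divide numerator and denominator by x:
lim (3+1/x)/(3+4/x)=1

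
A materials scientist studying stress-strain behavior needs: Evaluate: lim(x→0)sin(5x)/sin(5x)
sin(u) ≈ u for small u:
sin(5x)/sin(5x) ≈ 5x/(5x)=5/5

Answer: 1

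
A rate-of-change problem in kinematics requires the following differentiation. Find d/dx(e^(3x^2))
Chain rule: d/dx[e^u]=e^u · u' where u=3x^2
u'=6x

Answer: 6x·e^(3x^2)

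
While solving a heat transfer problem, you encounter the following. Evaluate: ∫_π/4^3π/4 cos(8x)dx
Antiderivative: sin(8x)/8
Evaluate at bounds: [sin(8·3π/4)/8] - [sin(8·π/4)/8]
=((0) - (0))/8=0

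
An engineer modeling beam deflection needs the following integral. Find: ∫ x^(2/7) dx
Power rule: ∫ x^(2/7) dx=x^(9/7)/(9/7)+C

Answer: (7/9)·x^(9/7)+C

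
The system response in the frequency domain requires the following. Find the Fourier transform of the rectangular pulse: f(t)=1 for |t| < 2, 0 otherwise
F(omega) = integral from -2 to 2 of e^(-j * omega * t) dt
= 2 * sin(2 * omega)/omega = 4 * sinc(2 * omega/pi)

Answer: 2 * sin(2 * omega)/omega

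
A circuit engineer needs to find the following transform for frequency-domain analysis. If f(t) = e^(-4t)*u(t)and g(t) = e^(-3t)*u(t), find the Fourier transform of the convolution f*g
By the convolution theorem: F{f * g} = F(omega) * G(omega)
F(omega) = 1/(4+j * omega), G(omega) = 1/(3+j * omega)
F{f * g} = 1/((4+j * omega)(3+j * omega))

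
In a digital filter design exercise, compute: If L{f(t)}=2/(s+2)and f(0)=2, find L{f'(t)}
L{f'(t)}=s·F(s) - f(0)=2s/(s + 2) - 2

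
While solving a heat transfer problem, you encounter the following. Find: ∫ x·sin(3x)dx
By parts: u = x, dv = sin(3x) dx
du = dx, v = -cos(3x)/3
= -x·cos(3x)/3 + sin(3x)/3² + C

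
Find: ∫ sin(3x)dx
Using substitution u = 3x: ∫ sin(u) du/3 = -cos(u)/3 + C

Answer: (-1/3)cos(3x) + C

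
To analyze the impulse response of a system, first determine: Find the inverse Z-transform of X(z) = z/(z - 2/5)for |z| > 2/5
Standard pair: z/(z-a) <-> a^n*u[n] for causal signals
With a = 2/5: x[n] = (2/5)^n*u[n]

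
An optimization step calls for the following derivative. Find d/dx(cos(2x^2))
Chain rule: d/dx[cos(u)] = -sin(u)·u' where u = 2x^2
u' = 4x

Answer: -4x·sin(2x^2)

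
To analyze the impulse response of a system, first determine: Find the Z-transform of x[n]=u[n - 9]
Using the time-shift property: Z{u[n-9]}=z^(-9)*z/(z-1)
=z^(-8)/(z-1)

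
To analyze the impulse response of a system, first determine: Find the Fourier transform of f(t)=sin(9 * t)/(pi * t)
sin(W*t)/(pi*t) = (W/pi)*sinc(W*t/pi) is the impulse response of the ideal low-pass filter with cutoff W (here W = 9).
Its Fourier transform is a rectangular function:
F(omega) = 1 for |omega| < 9, 0 otherwise

Answer: rect(omega/18) [i.e., 1 for |omega| < 9, 0 otherwise]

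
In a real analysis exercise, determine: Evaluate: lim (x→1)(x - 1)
Polynomial is continuous, so substitute x=1:
1·1-1=0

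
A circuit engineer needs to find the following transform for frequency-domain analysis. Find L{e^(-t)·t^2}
First shifting: L{e^(at)f(t)}=F(s-a)
L{t^2}=2/s^3
Shift s → s + 1: 2/(s + 1)^3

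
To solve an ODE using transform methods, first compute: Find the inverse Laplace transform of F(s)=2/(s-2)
L^(-1){2/(s-a)} = c·e^(at)
Here a = 2, c = 2

Answer: 2e^(2t)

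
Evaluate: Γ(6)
Γ(n) = (n-1)! for positive integers
Γ(6) = 5! = 120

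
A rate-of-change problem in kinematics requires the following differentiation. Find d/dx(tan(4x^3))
Chain rule: d/dx[tan(u)] = sec²(u)·u' where u = 4x^3
u' = 12x^2

Answer: 12x^2·sec²(4x^3)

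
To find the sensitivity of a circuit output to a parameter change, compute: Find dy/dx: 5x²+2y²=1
Differentiate: 10x+4y·(dy/dx) = 0
dy/dx = -10x/(4y) = -(5/2)·(x/y)

Answer: dy/dx = -(5/2)·(x/y)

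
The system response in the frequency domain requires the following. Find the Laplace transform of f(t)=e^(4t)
L{e^(at)}=1/(s-a)
L{e^(4t)}=1/(s-4)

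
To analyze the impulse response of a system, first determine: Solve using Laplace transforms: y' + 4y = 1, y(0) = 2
Take L of both sides: sY(s) - 2 + 4Y(s)=1/s
Y(s)(s + 4)=1/s + 2
Y(s)=1/(s(s + 4)) + 2/(s + 4)
Partial fractions: 1/(s(s + 4))=(1/4)/s - (1/4)/(s + 4)
So Y(s)=(1/4)/s + (7/4)/(s + 4)
Inverse transform (L^(-1){1/s}=1, L^(-1){1/(s + 4)}=e^(-4t)):

Answer: y(t)=1/4 + (7/4)·e^(-4t)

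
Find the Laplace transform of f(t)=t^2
L{t^n} = n!/s^(n + 1)
L{t^2} = 2!/s^3 = 2/s^3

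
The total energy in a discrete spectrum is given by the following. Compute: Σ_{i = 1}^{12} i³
Using formula: Σ i^3 = [n(n + 1)/2]² = [12·13/2]² = 6084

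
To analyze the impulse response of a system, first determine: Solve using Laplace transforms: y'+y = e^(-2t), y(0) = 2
Take L: sY - 2 + Y=1/(s + 2)
Y(s + 1)=1/(s + 2) + 2
Y=1/((s + 2)(s + 1)) + 2/(s + 1)
Partial fractions: 1/((s + 2)(s + 1))=-1/(s + 2) + 1/(s + 1)
So Y=-1/(s + 2) + 3/(s + 1)
Inverse Laplace transform (L^(-1){1/(s + 2)}=e^(-2t), L^(-1){1/(s + 1)}=e^(-t)):

Answer: y(t)=-1·e^(-2t) + 3·e^(-t)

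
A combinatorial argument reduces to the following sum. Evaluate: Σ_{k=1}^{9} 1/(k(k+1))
Partial fractions: 1/(k(k + 1))=1/k - 1/(k + 1)
Telescoping sum: 1(1 - 1/10)=1·9/10

Answer: 9/10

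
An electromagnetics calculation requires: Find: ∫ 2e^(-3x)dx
Since d/dx[e^(-3x)] = -3e^(-3x), we get -2/3 e^(-3x)+C

Answer: (-2/3)e^(-3x)+C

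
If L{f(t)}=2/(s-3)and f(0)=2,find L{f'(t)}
L{f'(t)}=s·F(s) - f(0)=2s/(s-3) - 2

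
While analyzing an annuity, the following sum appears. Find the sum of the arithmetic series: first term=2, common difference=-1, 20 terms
Last term: a_n=2+(20-1)·-1=-17
Sum=n(a_1+a_n)/2=20(2+(-17))/2=-150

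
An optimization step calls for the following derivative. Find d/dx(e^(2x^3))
Chain rule: d/dx[e^u]=e^u · u' where u=2x^3
u'=6x^2

Answer: 6x^2·e^(2x^3)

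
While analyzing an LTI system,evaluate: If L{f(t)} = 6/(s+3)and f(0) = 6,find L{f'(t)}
L{f'(t)}=s·F(s) - f(0)=6s/(s + 3) - 6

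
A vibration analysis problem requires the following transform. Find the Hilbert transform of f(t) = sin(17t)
The Hilbert transform shifts each frequency component by -pi/2.
H{sin(wt)} = -cos(wt)
With w = 17: H{sin(17t)} = -cos(17t)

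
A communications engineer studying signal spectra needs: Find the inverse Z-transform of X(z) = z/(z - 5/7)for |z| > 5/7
Standard pair: z/(z-a) <-> a^n * u[n] for causal signals
With a = 5/7: x[n] = (5/7)^n * u[n]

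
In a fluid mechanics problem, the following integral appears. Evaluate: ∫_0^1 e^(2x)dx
Antiderivative: (1/2)e^(2x)
Evaluate: (1/2)(e^2 - 1)

Answer: (e^2 - 1)/2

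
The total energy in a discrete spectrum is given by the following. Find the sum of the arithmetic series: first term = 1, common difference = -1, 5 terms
Last term: a_n = 1+(5-1)·-1 = -3
Sum = n(a_1+a_n)/2 = 5(1+(-3))/2 = -5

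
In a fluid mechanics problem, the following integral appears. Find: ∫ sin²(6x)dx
Using identity sin²(u) = (1 - cos(2u))/2:
∫ (1 - cos(12x))/2 dx = x/2 - sin(12x)/24 + C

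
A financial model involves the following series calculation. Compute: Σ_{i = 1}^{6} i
Using formula: Σ i^1=n(n + 1)/2=6·7/2=21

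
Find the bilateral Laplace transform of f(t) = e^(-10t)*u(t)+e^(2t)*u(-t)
For e^(-10t)*u(t): L = 1/(s+10), Re(s) > -10
For e^(2t)*u(-t): L = -1/(s-2), Re(s) < 2
Combined: F(s) = 1/(s+10)-1/(s-2), -10 < Re(s) < 2

Answer: 1/(s+10)-1/(s-2), ROC: -10 < Re(s) < 2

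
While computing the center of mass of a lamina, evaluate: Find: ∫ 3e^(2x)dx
Since d/dx[e^(2x)]=2e^(2x), we get 3/2 e^(2x)+C

Answer: (3/2)e^(2x)+C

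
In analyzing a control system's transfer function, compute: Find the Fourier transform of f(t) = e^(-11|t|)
Using the standard pair: F{e^(-a|t|)} = 2a/(a^2+omega^2)
With a = 11: F(omega) = 22/(121+omega^2)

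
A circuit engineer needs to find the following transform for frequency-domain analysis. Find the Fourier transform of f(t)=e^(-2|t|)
Using the standard pair: F{e^(-a|t|)}=2a/(a^2 + omega^2)
With a=2: F(omega)=4/(4 + omega^2)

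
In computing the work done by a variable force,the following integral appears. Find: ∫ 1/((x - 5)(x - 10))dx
Partial fractions: 1/((x-5)(x-10)) = A/(x-5) + B/(x-10)
A = -1/5, B = 1/5
∫ [-1/5· 1/(x-5) + 1/5· 1/(x-10)] dx
= (1/5)[ln|x-10| - ln|x-5|] + C

Answer: (1/5)·ln|(x-10)/(x-5)| + C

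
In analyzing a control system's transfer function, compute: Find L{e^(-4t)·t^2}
First shifting: L{e^(at)f(t)}=F(s-a)
L{t^2}=2/s^3
Shift s → s+4: 2/(s+4)^3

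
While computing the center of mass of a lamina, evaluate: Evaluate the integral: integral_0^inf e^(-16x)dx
integral_0^inf e^(-16x) dx = [-1/16*e^(-16x)]_0^inf
= 0 - (-1/16) = 1/16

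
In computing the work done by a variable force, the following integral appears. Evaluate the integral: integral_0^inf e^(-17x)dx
integral_0^inf e^(-17x) dx = [-1/17 * e^(-17x)]_0^inf
= 0 - (-1/17) = 1/17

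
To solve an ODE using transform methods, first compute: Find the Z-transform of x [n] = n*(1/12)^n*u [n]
Using the property Z{n*a^n*u[n]} = az/(z-a)^2
With a = 1/12: X(z) = (1/12)z/(z - 1/12)^2, |z| > 1/12

Answer: (1/12)z/(z - 1/12)^2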